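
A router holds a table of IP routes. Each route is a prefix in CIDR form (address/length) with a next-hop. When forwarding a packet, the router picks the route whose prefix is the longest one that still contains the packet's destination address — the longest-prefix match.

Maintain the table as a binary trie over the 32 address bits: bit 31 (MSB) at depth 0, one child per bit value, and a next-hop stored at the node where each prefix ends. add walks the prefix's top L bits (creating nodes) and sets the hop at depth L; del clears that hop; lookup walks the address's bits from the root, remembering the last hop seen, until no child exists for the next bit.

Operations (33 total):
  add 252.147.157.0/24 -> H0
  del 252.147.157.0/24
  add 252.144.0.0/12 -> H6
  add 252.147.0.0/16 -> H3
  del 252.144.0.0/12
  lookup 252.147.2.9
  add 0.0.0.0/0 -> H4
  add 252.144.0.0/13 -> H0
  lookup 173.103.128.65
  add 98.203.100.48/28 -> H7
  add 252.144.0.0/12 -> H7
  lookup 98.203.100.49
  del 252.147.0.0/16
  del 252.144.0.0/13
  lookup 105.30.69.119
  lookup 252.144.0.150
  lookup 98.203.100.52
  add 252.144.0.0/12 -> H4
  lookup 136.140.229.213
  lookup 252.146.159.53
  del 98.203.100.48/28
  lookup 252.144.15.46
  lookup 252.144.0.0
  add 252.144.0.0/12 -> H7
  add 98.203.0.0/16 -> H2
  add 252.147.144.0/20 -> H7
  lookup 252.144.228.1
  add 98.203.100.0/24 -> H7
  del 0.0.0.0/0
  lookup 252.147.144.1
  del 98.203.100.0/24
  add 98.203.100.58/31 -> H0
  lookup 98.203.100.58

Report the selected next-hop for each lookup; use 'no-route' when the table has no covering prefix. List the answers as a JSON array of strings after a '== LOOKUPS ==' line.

Process each operation:
  + 252.147.157.0/24 (H0) depth=24
  del 252.147.157.0/24 (clear depth 24)
  + 252.144.0.0/12 (H6) depth=12
  + 252.147.0.0/16 (H3) depth=16
  del 252.144.0.0/12 (clear depth 12)
  Q 252.147.2.9: descend 1111110010010011 ; hops seen [H3] ; pick H3
  + 0.0.0.0/0 (H4) depth=0
  + 252.144.0.0/13 (H0) depth=13
  Q 173.103.128.65: descend 1 ; hops seen [H4] ; pick H4
  + 98.203.100.48/28 (H7) depth=28
  + 252.144.0.0/12 (H7) depth=12
  Q 98.203.100.49: descend 0110001011001011011001000011 ; hops seen [H4,H7] ; pick H7
  del 252.147.0.0/16 (clear depth 16)
  del 252.144.0.0/13 (clear depth 13)
  Q 105.30.69.119: descend 0110 ; hops seen [H4] ; pick H4
  Q 252.144.0.150: descend 11111100100100 ; hops seen [H4,H7] ; pick H7
  Q 98.203.100.52: descend 0110001011001011011001000011 ; hops seen [H4,H7] ; pick H7
  + 252.144.0.0/12 (H4) depth=12
  Q 136.140.229.213: descend 1 ; hops seen [H4] ; pick H4
  Q 252.146.159.53: descend 111111001001001 ; hops seen [H4,H4] ; pick H4
  del 98.203.100.48/28 (clear depth 28)
  Q 252.144.15.46: descend 11111100100100 ; hops seen [H4,H4] ; pick H4
  Q 252.144.0.0: descend 11111100100100 ; hops seen [H4,H4] ; pick H4
  + 252.144.0.0/12 (H7) depth=12
  + 98.203.0.0/16 (H2) depth=16
  + 252.147.144.0/20 (H7) depth=20
  Q 252.144.228.1: descend 11111100100100 ; hops seen [H4,H7] ; pick H7
  + 98.203.100.0/24 (H7) depth=24
  del 0.0.0.0/0 (clear depth 0)
  Q 252.147.144.1: descend 11111100100100111001 ; hops seen [H7,H7] ; pick H7
  del 98.203.100.0/24 (clear depth 24)
  + 98.203.100.58/31 (H0) depth=31
  Q 98.203.100.58: descend 0110001011001011011001000011101 ; hops seen [H2,H0] ; pick H0

== LOOKUPS ==
["H3","H4","H7","H4","H7","H7","H4","H4","H4","H4","H7","H7","H0"]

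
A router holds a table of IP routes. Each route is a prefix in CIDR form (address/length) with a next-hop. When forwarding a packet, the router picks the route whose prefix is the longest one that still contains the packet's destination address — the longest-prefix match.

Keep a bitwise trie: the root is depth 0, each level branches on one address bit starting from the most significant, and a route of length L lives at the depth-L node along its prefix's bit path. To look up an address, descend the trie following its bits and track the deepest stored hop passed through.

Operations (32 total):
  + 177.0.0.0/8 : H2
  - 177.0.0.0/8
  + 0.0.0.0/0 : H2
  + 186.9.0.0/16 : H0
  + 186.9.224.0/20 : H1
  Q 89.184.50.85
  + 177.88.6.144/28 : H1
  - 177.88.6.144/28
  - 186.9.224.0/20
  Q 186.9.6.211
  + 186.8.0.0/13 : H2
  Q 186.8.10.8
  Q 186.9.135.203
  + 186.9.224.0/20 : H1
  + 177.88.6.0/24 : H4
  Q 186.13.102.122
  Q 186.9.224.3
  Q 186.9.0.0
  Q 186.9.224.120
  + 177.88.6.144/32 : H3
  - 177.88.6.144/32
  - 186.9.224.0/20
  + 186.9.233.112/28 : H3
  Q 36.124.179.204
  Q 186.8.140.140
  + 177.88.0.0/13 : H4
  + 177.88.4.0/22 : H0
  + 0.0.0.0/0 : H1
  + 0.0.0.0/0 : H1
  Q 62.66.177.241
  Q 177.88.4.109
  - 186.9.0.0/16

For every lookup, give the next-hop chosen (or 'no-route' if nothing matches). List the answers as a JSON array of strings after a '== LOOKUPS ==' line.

Apply in order:
  add 177.0.0.0/8 -> H2 at depth 8
  - 177.0.0.0/8 clear@8
  add 0.0.0.0/0 -> H2 at depth 0
  add 186.9.0.0/16 -> H0 at depth 16
  add 186.9.224.0/20 -> H1 at depth 20
  lookup 89.184.50.85: bits ε walk d0:H2 -> H2
  add 177.88.6.144/28 -> H1 at depth 28
  - 177.88.6.144/28 clear@28
  - 186.9.224.0/20 clear@20
  lookup 186.9.6.211: bits 1011101000001001 walk d0:H2→d1:-→d2:-→d3:-→d4:-→d5:-→d6:-→d7:-→d8:-→d9:-→d10:-→d11:-→d12:-→d13:-→d14:-→d15:-→d16:H0 -> H0
  add 186.8.0.0/13 -> H2 at depth 13
  lookup 186.8.10.8: bits 101110100000100 walk d0:H2→d1:-→d2:-→d3:-→d4:-→d5:-→d6:-→d7:-→d8:-→d9:-→d10:-→d11:-→d12:-→d13:H2→d14:-→d15:- -> H2
  lookup 186.9.135.203: bits 10111010000010011 walk d0:H2→d1:-→d2:-→d3:-→d4:-→d5:-→d6:-→d7:-→d8:-→d9:-→d10:-→d11:-→d12:-→d13:H2→d14:-→d15:-→d16:H0→d17:- -> H0
  add 186.9.224.0/20 -> H1 at depth 20
  add 177.88.6.0/24 -> H4 at depth 24
  lookup 186.13.102.122: bits 1011101000001 walk d0:H2→d1:-→d2:-→d3:-→d4:-→d5:-→d6:-→d7:-→d8:-→d9:-→d10:-→d11:-→d12:-→d13:H2 -> H2
  lookup 186.9.224.3: bits 10111010000010011110 walk d0:H2→d1:-→d2:-→d3:-→d4:-→d5:-→d6:-→d7:-→d8:-→d9:-→d10:-→d11:-→d12:-→d13:H2→d14:-→d15:-→d16:H0→d17:-→d18:-→d19:-→d20:H1 -> H1
  lookup 186.9.0.0: bits 1011101000001001 walk d0:H2→d1:-→d2:-→d3:-→d4:-→d5:-→d6:-→d7:-→d8:-→d9:-→d10:-→d11:-→d12:-→d13:H2→d14:-→d15:-→d16:H0 -> H0
  lookup 186.9.224.120: bits 10111010000010011110 walk d0:H2→d1:-→d2:-→d3:-→d4:-→d5:-→d6:-→d7:-→d8:-→d9:-→d10:-→d11:-→d12:-→d13:H2→d14:-→d15:-→d16:H0→d17:-→d18:-→d19:-→d20:H1 -> H1
  add 177.88.6.144/32 -> H3 at depth 32
  - 177.88.6.144/32 clear@32
  - 186.9.224.0/20 clear@20
  add 186.9.233.112/28 -> H3 at depth 28
  lookup 36.124.179.204: bits ε walk d0:H2 -> H2
  lookup 186.8.140.140: bits 101110100000100 walk d0:H2→d1:-→d2:-→d3:-→d4:-→d5:-→d6:-→d7:-→d8:-→d9:-→d10:-→d11:-→d12:-→d13:H2→d14:-→d15:- -> H2
  add 177.88.0.0/13 -> H4 at depth 13
  add 177.88.4.0/22 -> H0 at depth 22
  add 0.0.0.0/0 -> H1 at depth 0
  add 0.0.0.0/0 -> H1 at depth 0
  lookup 62.66.177.241: bits ε walk d0:H1 -> H1
  lookup 177.88.4.109: bits 1011000101011000000001 walk d0:H1→d1:-→d2:-→d3:-→d4:-→d5:-→d6:-→d7:-→d8:-→d9:-→d10:-→d11:-→d12:-→d13:H4→d14:-→d15:-→d16:-→d17:-→d18:-→d19:-→d20:-→d21:-→d22:H0 -> H0
  - 186.9.0.0/16 clear@16

== LOOKUPS ==
["H2","H0","H2","H0","H2","H1","H0","H1","H2","H2","H1","H0"]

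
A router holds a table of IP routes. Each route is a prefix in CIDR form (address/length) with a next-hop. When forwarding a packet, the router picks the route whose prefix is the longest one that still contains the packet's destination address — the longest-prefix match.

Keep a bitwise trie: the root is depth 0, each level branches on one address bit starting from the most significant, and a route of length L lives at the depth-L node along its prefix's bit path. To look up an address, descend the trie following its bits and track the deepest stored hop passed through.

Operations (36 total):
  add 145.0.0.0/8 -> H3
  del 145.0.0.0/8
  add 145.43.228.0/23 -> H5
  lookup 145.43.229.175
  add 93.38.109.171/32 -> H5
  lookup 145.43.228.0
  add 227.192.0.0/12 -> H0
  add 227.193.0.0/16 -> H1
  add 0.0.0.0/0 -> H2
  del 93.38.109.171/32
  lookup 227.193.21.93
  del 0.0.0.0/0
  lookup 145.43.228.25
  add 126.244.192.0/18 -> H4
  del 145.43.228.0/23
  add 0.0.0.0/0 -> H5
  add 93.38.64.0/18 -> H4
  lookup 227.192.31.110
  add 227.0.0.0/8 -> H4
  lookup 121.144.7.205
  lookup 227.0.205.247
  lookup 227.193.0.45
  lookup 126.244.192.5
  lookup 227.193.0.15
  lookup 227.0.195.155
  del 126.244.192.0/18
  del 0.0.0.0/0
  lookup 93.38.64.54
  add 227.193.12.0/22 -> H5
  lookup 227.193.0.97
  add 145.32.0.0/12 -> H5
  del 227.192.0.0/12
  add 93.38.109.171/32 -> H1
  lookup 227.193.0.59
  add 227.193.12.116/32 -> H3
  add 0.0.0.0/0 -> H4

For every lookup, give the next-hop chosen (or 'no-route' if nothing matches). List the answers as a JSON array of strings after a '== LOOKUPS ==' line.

Process each operation:
  add 145.0.0.0/8 -> H3 at depth 8
  - 145.0.0.0/8 clear@8
  add 145.43.228.0/23 -> H5 at depth 23
  ? 145.43.229.175  path d0:-→d1:-→d2:-→d3:-→d4:-→d5:-→d6:-→d7:-→d8:-→d9:-→d10:-→d11:-→d12:-→d13:-→d14:-→d15:-→d16:-→d17:-→d18:-→d19:-→d20:-→d21:-→d22:-→d23:H5  best=H5
  add 93.38.109.171/32 -> H5 at depth 32
  ? 145.43.228.0  path d0:-→d1:-→d2:-→d3:-→d4:-→d5:-→d6:-→d7:-→d8:-→d9:-→d10:-→d11:-→d12:-→d13:-→d14:-→d15:-→d16:-→d17:-→d18:-→d19:-→d20:-→d21:-→d22:-→d23:H5  best=H5
  add 227.192.0.0/12 -> H0 at depth 12
  add 227.193.0.0/16 -> H1 at depth 16
  add 0.0.0.0/0 -> H2 at depth 0
  - 93.38.109.171/32 clear@32
  ? 227.193.21.93  path d0:H2→d1:-→d2:-→d3:-→d4:-→d5:-→d6:-→d7:-→d8:-→d9:-→d10:-→d11:-→d12:H0→d13:-→d14:-→d15:-→d16:H1  best=H1
  - 0.0.0.0/0 clear@0
  ? 145.43.228.25  path d0:-→d1:-→d2:-→d3:-→d4:-→d5:-→d6:-→d7:-→d8:-→d9:-→d10:-→d11:-→d12:-→d13:-→d14:-→d15:-→d16:-→d17:-→d18:-→d19:-→d20:-→d21:-→d22:-→d23:H5  best=H5
  add 126.244.192.0/18 -> H4 at depth 18
  - 145.43.228.0/23 clear@23
  add 0.0.0.0/0 -> H5 at depth 0
  add 93.38.64.0/18 -> H4 at depth 18
  ? 227.192.31.110  path d0:H5→d1:-→d2:-→d3:-→d4:-→d5:-→d6:-→d7:-→d8:-→d9:-→d10:-→d11:-→d12:H0→d13:-→d14:-→d15:-  best=H0
  add 227.0.0.0/8 -> H4 at depth 8
  ? 121.144.7.205  path d0:H5→d1:-→d2:-→d3:-→d4:-→d5:-  best=H5
  ? 227.0.205.247  path d0:H5→d1:-→d2:-→d3:-→d4:-→d5:-→d6:-→d7:-→d8:H4  best=H4
  ? 227.193.0.45  path d0:H5→d1:-→d2:-→d3:-→d4:-→d5:-→d6:-→d7:-→d8:H4→d9:-→d10:-→d11:-→d12:H0→d13:-→d14:-→d15:-→d16:H1  best=H1
  ? 126.244.192.5  path d0:H5→d1:-→d2:-→d3:-→d4:-→d5:-→d6:-→d7:-→d8:-→d9:-→d10:-→d11:-→d12:-→d13:-→d14:-→d15:-→d16:-→d17:-→d18:H4  best=H4
  ? 227.193.0.15  path d0:H5→d1:-→d2:-→d3:-→d4:-→d5:-→d6:-→d7:-→d8:H4→d9:-→d10:-→d11:-→d12:H0→d13:-→d14:-→d15:-→d16:H1  best=H1
  ? 227.0.195.155  path d0:H5→d1:-→d2:-→d3:-→d4:-→d5:-→d6:-→d7:-→d8:H4  best=H4
  - 126.244.192.0/18 clear@18
  - 0.0.0.0/0 clear@0
  ? 93.38.64.54  path d0:-→d1:-→d2:-→d3:-→d4:-→d5:-→d6:-→d7:-→d8:-→d9:-→d10:-→d11:-→d12:-→d13:-→d14:-→d15:-→d16:-→d17:-→d18:H4  best=H4
  add 227.193.12.0/22 -> H5 at depth 22
  ? 227.193.0.97  path d0:-→d1:-→d2:-→d3:-→d4:-→d5:-→d6:-→d7:-→d8:H4→d9:-→d10:-→d11:-→d12:H0→d13:-→d14:-→d15:-→d16:H1→d17:-→d18:-→d19:-→d20:-  best=H1
  add 145.32.0.0/12 -> H5 at depth 12
  - 227.192.0.0/12 clear@12
  add 93.38.109.171/32 -> H1 at depth 32
  ? 227.193.0.59  path d0:-→d1:-→d2:-→d3:-→d4:-→d5:-→d6:-→d7:-→d8:H4→d9:-→d10:-→d11:-→d12:-→d13:-→d14:-→d15:-→d16:H1→d17:-→d18:-→d19:-→d20:-  best=H1
  add 227.193.12.116/32 -> H3 at depth 32
  add 0.0.0.0/0 -> H4 at depth 0

== LOOKUPS ==
["H5","H5","H1","H5","H0","H5","H4","H1","H4","H1","H4","H4","H1","H1"]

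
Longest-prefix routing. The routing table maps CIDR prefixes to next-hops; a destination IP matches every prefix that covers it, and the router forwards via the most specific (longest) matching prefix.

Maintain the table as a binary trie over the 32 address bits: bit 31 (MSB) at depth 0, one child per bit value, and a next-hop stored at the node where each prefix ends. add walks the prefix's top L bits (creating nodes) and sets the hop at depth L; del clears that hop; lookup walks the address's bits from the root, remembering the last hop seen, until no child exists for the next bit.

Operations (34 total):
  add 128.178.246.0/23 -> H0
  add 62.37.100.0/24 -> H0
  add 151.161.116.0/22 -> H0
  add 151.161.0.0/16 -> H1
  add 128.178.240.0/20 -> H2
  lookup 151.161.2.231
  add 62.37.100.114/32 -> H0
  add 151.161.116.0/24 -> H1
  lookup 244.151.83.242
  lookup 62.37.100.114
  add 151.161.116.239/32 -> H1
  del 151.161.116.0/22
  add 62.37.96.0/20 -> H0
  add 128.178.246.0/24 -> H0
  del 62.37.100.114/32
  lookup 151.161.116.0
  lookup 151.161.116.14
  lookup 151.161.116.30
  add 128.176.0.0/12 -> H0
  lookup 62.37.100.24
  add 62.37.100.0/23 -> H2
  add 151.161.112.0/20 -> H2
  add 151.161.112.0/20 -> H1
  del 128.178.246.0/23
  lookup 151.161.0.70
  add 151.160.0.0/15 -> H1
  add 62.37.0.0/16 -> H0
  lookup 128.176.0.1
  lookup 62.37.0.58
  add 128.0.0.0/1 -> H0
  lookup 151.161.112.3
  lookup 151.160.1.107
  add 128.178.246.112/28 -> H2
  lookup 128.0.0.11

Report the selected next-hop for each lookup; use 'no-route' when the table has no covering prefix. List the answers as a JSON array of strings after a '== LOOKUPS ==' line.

Apply in order:
  + 128.178.246.0/23 (H0) depth=23
  + 62.37.100.0/24 (H0) depth=24
  + 151.161.116.0/22 (H0) depth=22
  + 151.161.0.0/16 (H1) depth=16
  + 128.178.240.0/20 (H2) depth=20
  ? 151.161.2.231  path d0:-→d1:-→d2:-→d3:-→d4:-→d5:-→d6:-→d7:-→d8:-→d9:-→d10:-→d11:-→d12:-→d13:-→d14:-→d15:-→d16:H1→d17:-  best=H1
  + 62.37.100.114/32 (H0) depth=32
  + 151.161.116.0/24 (H1) depth=24
  ? 244.151.83.242  path d0:-→d1:-  best=no-route
  ? 62.37.100.114  path d0:-→d1:-→d2:-→d3:-→d4:-→d5:-→d6:-→d7:-→d8:-→d9:-→d10:-→d11:-→d12:-→d13:-→d14:-→d15:-→d16:-→d17:-→d18:-→d19:-→d20:-→d21:-→d22:-→d23:-→d24:H0→d25:-→d26:-→d27:-→d28:-→d29:-→d30:-→d31:-→d32:H0  best=H0
  + 151.161.116.239/32 (H1) depth=32
  - 151.161.116.0/22 clear@22
  + 62.37.96.0/20 (H0) depth=20
  + 128.178.246.0/24 (H0) depth=24
  - 62.37.100.114/32 clear@32
  ? 151.161.116.0  path d0:-→d1:-→d2:-→d3:-→d4:-→d5:-→d6:-→d7:-→d8:-→d9:-→d10:-→d11:-→d12:-→d13:-→d14:-→d15:-→d16:H1→d17:-→d18:-→d19:-→d20:-→d21:-→d22:-→d23:-→d24:H1  best=H1
  ? 151.161.116.14  path d0:-→d1:-→d2:-→d3:-→d4:-→d5:-→d6:-→d7:-→d8:-→d9:-→d10:-→d11:-→d12:-→d13:-→d14:-→d15:-→d16:H1→d17:-→d18:-→d19:-→d20:-→d21:-→d22:-→d23:-→d24:H1  best=H1
  ? 151.161.116.30  path d0:-→d1:-→d2:-→d3:-→d4:-→d5:-→d6:-→d7:-→d8:-→d9:-→d10:-→d11:-→d12:-→d13:-→d14:-→d15:-→d16:H1→d17:-→d18:-→d19:-→d20:-→d21:-→d22:-→d23:-→d24:H1  best=H1
  + 128.176.0.0/12 (H0) depth=12
  ? 62.37.100.24  path d0:-→d1:-→d2:-→d3:-→d4:-→d5:-→d6:-→d7:-→d8:-→d9:-→d10:-→d11:-→d12:-→d13:-→d14:-→d15:-→d16:-→d17:-→d18:-→d19:-→d20:H0→d21:-→d22:-→d23:-→d24:H0→d25:-  best=H0
  + 62.37.100.0/23 (H2) depth=23
  + 151.161.112.0/20 (H2) depth=20
  + 151.161.112.0/20 (H1) depth=20
  - 128.178.246.0/23 clear@23
  ? 151.161.0.70  path d0:-→d1:-→d2:-→d3:-→d4:-→d5:-→d6:-→d7:-→d8:-→d9:-→d10:-→d11:-→d12:-→d13:-→d14:-→d15:-→d16:H1→d17:-  best=H1
  + 151.160.0.0/15 (H1) depth=15
  + 62.37.0.0/16 (H0) depth=16
  ? 128.176.0.1  path d0:-→d1:-→d2:-→d3:-→d4:-→d5:-→d6:-→d7:-→d8:-→d9:-→d10:-→d11:-→d12:H0→d13:-→d14:-  best=H0
  ? 62.37.0.58  path d0:-→d1:-→d2:-→d3:-→d4:-→d5:-→d6:-→d7:-→d8:-→d9:-→d10:-→d11:-→d12:-→d13:-→d14:-→d15:-→d16:H0→d17:-  best=H0
  + 128.0.0.0/1 (H0) depth=1
  ? 151.161.112.3  path d0:-→d1:H0→d2:-→d3:-→d4:-→d5:-→d6:-→d7:-→d8:-→d9:-→d10:-→d11:-→d12:-→d13:-→d14:-→d15:H1→d16:H1→d17:-→d18:-→d19:-→d20:H1→d21:-  best=H1
  ? 151.160.1.107  path d0:-→d1:H0→d2:-→d3:-→d4:-→d5:-→d6:-→d7:-→d8:-→d9:-→d10:-→d11:-→d12:-→d13:-→d14:-→d15:H1  best=H1
  + 128.178.246.112/28 (H2) depth=28
  ? 128.0.0.11  path d0:-→d1:H0→d2:-→d3:-→d4:-→d5:-→d6:-→d7:-→d8:-  best=H0

== LOOKUPS ==
["H1","no-route","H0","H1","H1","H1","H0","H1","H0","H0","H1","H1","H0"]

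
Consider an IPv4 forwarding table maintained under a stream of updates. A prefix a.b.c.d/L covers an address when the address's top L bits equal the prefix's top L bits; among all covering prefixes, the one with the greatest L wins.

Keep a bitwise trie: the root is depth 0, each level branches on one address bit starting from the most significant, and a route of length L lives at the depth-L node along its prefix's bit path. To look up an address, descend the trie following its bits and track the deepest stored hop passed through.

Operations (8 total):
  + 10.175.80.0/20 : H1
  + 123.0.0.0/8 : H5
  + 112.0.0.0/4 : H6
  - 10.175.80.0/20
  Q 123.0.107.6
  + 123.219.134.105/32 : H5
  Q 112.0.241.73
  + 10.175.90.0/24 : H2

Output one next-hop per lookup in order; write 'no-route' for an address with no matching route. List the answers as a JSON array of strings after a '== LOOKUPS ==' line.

Apply in order:
  + 10.175.80.0/20 (H1) depth=20
  + 123.0.0.0/8 (H5) depth=8
  + 112.0.0.0/4 (H6) depth=4
  - 10.175.80.0/20 clear@20
  ? 123.0.107.6  path d0:-→d1:-→d2:-→d3:-→d4:H6→d5:-→d6:-→d7:-→d8:H5  best=H5
  + 123.219.134.105/32 (H5) depth=32
  ? 112.0.241.73  path d0:-→d1:-→d2:-→d3:-→d4:H6  best=H6
  + 10.175.90.0/24 (H2) depth=24

== LOOKUPS ==
["H5","H6"]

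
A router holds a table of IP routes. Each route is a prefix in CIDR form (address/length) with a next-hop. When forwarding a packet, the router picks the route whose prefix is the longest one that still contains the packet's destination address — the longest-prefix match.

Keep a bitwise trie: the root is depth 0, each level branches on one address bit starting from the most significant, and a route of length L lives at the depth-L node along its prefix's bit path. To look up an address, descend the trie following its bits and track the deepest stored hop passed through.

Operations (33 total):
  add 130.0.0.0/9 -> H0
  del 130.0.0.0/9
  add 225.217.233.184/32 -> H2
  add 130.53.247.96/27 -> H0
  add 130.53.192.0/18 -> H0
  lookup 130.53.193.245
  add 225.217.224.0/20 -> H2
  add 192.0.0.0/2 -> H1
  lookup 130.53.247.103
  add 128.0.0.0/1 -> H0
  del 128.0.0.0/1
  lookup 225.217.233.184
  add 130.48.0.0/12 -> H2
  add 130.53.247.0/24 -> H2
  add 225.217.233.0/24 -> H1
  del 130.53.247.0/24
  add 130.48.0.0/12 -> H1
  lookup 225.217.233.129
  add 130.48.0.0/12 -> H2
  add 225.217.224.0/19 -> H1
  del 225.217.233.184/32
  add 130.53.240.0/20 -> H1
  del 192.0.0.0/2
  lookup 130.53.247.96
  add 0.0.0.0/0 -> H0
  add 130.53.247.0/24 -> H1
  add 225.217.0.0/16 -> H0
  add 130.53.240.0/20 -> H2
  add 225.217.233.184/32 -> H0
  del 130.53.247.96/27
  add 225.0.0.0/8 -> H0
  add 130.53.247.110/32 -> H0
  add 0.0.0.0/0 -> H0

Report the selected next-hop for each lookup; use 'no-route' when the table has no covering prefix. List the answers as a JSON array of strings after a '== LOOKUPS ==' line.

Apply in order:
  + 130.0.0.0/9 (H0) depth=9
  del 130.0.0.0/9 (clear depth 9)
  + 225.217.233.184/32 (H2) depth=32
  + 130.53.247.96/27 (H0) depth=27
  + 130.53.192.0/18 (H0) depth=18
  Q 130.53.193.245: descend 100000100011010111 ; hops seen [H0] ; pick H0
  + 225.217.224.0/20 (H2) depth=20
  + 192.0.0.0/2 (H1) depth=2
  Q 130.53.247.103: descend 100000100011010111110111011 ; hops seen [H0,H0] ; pick H0
  + 128.0.0.0/1 (H0) depth=1
  del 128.0.0.0/1 (clear depth 1)
  Q 225.217.233.184: descend 11100001110110011110100110111000 ; hops seen [H1,H2,H2] ; pick H2
  + 130.48.0.0/12 (H2) depth=12
  + 130.53.247.0/24 (H2) depth=24
  + 225.217.233.0/24 (H1) depth=24
  del 130.53.247.0/24 (clear depth 24)
  + 130.48.0.0/12 (H1) depth=12
  Q 225.217.233.129: descend 11100001110110011110100110 ; hops seen [H1,H2,H1] ; pick H1
  + 130.48.0.0/12 (H2) depth=12
  + 225.217.224.0/19 (H1) depth=19
  del 225.217.233.184/32 (clear depth 32)
  + 130.53.240.0/20 (H1) depth=20
  del 192.0.0.0/2 (clear depth 2)
  Q 130.53.247.96: descend 100000100011010111110111011 ; hops seen [H2,H0,H1,H0] ; pick H0
  + 0.0.0.0/0 (H0) depth=0
  + 130.53.247.0/24 (H1) depth=24
  + 225.217.0.0/16 (H0) depth=16
  + 130.53.240.0/20 (H2) depth=20
  + 225.217.233.184/32 (H0) depth=32
  del 130.53.247.96/27 (clear depth 27)
  + 225.0.0.0/8 (H0) depth=8
  + 130.53.247.110/32 (H0) depth=32
  + 0.0.0.0/0 (H0) depth=0

== LOOKUPS ==
["H0","H0","H2","H1","H0"]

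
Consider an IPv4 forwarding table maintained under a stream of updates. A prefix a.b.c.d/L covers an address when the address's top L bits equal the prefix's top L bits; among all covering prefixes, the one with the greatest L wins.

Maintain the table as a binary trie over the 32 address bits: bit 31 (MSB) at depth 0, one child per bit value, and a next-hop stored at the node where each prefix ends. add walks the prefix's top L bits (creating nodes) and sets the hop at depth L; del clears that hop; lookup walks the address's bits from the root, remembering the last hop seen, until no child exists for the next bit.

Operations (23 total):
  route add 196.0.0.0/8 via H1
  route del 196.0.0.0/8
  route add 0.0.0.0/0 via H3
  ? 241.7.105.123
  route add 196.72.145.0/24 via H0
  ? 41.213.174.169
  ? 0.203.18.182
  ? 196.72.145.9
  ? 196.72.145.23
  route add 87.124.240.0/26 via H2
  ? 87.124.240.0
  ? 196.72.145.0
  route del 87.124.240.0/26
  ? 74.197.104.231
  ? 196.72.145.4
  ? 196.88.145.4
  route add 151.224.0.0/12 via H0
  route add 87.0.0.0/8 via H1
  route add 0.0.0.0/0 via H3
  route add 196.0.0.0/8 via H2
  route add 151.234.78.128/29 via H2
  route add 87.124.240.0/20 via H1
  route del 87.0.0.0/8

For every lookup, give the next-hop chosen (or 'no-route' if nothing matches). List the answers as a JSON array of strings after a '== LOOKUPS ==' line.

Process each operation:
  + 196.0.0.0/8 (H1) depth=8
  - 196.0.0.0/8 clear@8
  + 0.0.0.0/0 (H3) depth=0
  ? 241.7.105.123  path d0:H3→d1:-→d2:-  best=H3
  + 196.72.145.0/24 (H0) depth=24
  ? 41.213.174.169  path d0:H3  best=H3
  ? 0.203.18.182  path d0:H3  best=H3
  ? 196.72.145.9  path d0:H3→d1:-→d2:-→d3:-→d4:-→d5:-→d6:-→d7:-→d8:-→d9:-→d10:-→d11:-→d12:-→d13:-→d14:-→d15:-→d16:-→d17:-→d18:-→d19:-→d20:-→d21:-→d22:-→d23:-→d24:H0  best=H0
  ? 196.72.145.23  path d0:H3→d1:-→d2:-→d3:-→d4:-→d5:-→d6:-→d7:-→d8:-→d9:-→d10:-→d11:-→d12:-→d13:-→d14:-→d15:-→d16:-→d17:-→d18:-→d19:-→d20:-→d21:-→d22:-→d23:-→d24:H0  best=H0
  + 87.124.240.0/26 (H2) depth=26
  ? 87.124.240.0  path d0:H3→d1:-→d2:-→d3:-→d4:-→d5:-→d6:-→d7:-→d8:-→d9:-→d10:-→d11:-→d12:-→d13:-→d14:-→d15:-→d16:-→d17:-→d18:-→d19:-→d20:-→d21:-→d22:-→d23:-→d24:-→d25:-→d26:H2  best=H2
  ? 196.72.145.0  path d0:H3→d1:-→d2:-→d3:-→d4:-→d5:-→d6:-→d7:-→d8:-→d9:-→d10:-→d11:-→d12:-→d13:-→d14:-→d15:-→d16:-→d17:-→d18:-→d19:-→d20:-→d21:-→d22:-→d23:-→d24:H0  best=H0
  - 87.124.240.0/26 clear@26
  ? 74.197.104.231  path d0:H3→d1:-→d2:-→d3:-  best=H3
  ? 196.72.145.4  path d0:H3→d1:-→d2:-→d3:-→d4:-→d5:-→d6:-→d7:-→d8:-→d9:-→d10:-→d11:-→d12:-→d13:-→d14:-→d15:-→d16:-→d17:-→d18:-→d19:-→d20:-→d21:-→d22:-→d23:-→d24:H0  best=H0
  ? 196.88.145.4  path d0:H3→d1:-→d2:-→d3:-→d4:-→d5:-→d6:-→d7:-→d8:-→d9:-→d10:-→d11:-  best=H3
  + 151.224.0.0/12 (H0) depth=12
  + 87.0.0.0/8 (H1) depth=8
  + 0.0.0.0/0 (H3) depth=0
  + 196.0.0.0/8 (H2) depth=8
  + 151.234.78.128/29 (H2) depth=29
  + 87.124.240.0/20 (H1) depth=20
  - 87.0.0.0/8 clear@8

== LOOKUPS ==
["H3","H3","H3","H0","H0","H2","H0","H3","H0","H3"]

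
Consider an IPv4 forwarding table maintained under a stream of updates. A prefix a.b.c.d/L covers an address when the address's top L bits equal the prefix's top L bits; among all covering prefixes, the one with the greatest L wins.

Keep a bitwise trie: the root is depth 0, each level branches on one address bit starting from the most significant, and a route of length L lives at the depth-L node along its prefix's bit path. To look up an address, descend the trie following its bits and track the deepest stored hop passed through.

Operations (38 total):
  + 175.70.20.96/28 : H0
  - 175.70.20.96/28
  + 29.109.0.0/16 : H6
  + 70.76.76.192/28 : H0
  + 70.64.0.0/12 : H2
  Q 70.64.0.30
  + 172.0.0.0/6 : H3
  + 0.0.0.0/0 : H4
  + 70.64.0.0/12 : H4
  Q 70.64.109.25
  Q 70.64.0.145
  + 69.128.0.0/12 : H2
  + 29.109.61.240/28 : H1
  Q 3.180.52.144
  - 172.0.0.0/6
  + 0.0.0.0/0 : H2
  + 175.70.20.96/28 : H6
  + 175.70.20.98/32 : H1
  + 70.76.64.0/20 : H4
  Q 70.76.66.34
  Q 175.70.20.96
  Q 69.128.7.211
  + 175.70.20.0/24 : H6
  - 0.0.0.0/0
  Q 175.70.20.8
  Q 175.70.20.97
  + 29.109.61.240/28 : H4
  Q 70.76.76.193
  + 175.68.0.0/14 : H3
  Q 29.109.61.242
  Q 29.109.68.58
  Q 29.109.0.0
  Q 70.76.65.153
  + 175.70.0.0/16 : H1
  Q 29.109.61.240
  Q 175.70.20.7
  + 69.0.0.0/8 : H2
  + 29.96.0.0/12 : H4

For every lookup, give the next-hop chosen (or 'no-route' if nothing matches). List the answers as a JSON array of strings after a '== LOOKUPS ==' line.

Trace:
  + 175.70.20.96/28 (H0) depth=28
  - 175.70.20.96/28 clear@28
  + 29.109.0.0/16 (H6) depth=16
  + 70.76.76.192/28 (H0) depth=28
  + 70.64.0.0/12 (H2) depth=12
  ? 70.64.0.30  path d0:-→d1:-→d2:-→d3:-→d4:-→d5:-→d6:-→d7:-→d8:-→d9:-→d10:-→d11:-→d12:H2  best=H2
  + 172.0.0.0/6 (H3) depth=6
  + 0.0.0.0/0 (H4) depth=0
  + 70.64.0.0/12 (H4) depth=12
  ? 70.64.109.25  path d0:H4→d1:-→d2:-→d3:-→d4:-→d5:-→d6:-→d7:-→d8:-→d9:-→d10:-→d11:-→d12:H4  best=H4
  ? 70.64.0.145  path d0:H4→d1:-→d2:-→d3:-→d4:-→d5:-→d6:-→d7:-→d8:-→d9:-→d10:-→d11:-→d12:H4  best=H4
  + 69.128.0.0/12 (H2) depth=12
  + 29.109.61.240/28 (H1) depth=28
  ? 3.180.52.144  path d0:H4→d1:-→d2:-→d3:-  best=H4
  - 172.0.0.0/6 clear@6
  + 0.0.0.0/0 (H2) depth=0
  + 175.70.20.96/28 (H6) depth=28
  + 175.70.20.98/32 (H1) depth=32
  + 70.76.64.0/20 (H4) depth=20
  ? 70.76.66.34  path d0:H2→d1:-→d2:-→d3:-→d4:-→d5:-→d6:-→d7:-→d8:-→d9:-→d10:-→d11:-→d12:H4→d13:-→d14:-→d15:-→d16:-→d17:-→d18:-→d19:-→d20:H4  best=H4
  ? 175.70.20.96  path d0:H2→d1:-→d2:-→d3:-→d4:-→d5:-→d6:-→d7:-→d8:-→d9:-→d10:-→d11:-→d12:-→d13:-→d14:-→d15:-→d16:-→d17:-→d18:-→d19:-→d20:-→d21:-→d22:-→d23:-→d24:-→d25:-→d26:-→d27:-→d28:H6→d29:-→d30:-  best=H6
  ? 69.128.7.211  path d0:H2→d1:-→d2:-→d3:-→d4:-→d5:-→d6:-→d7:-→d8:-→d9:-→d10:-→d11:-→d12:H2  best=H2
  + 175.70.20.0/24 (H6) depth=24
  - 0.0.0.0/0 clear@0
  ? 175.70.20.8  path d0:-→d1:-→d2:-→d3:-→d4:-→d5:-→d6:-→d7:-→d8:-→d9:-→d10:-→d11:-→d12:-→d13:-→d14:-→d15:-→d16:-→d17:-→d18:-→d19:-→d20:-→d21:-→d22:-→d23:-→d24:H6→d25:-  best=H6
  ? 175.70.20.97  path d0:-→d1:-→d2:-→d3:-→d4:-→d5:-→d6:-→d7:-→d8:-→d9:-→d10:-→d11:-→d12:-→d13:-→d14:-→d15:-→d16:-→d17:-→d18:-→d19:-→d20:-→d21:-→d22:-→d23:-→d24:H6→d25:-→d26:-→d27:-→d28:H6→d29:-→d30:-  best=H6
  + 29.109.61.240/28 (H4) depth=28
  ? 70.76.76.193  path d0:-→d1:-→d2:-→d3:-→d4:-→d5:-→d6:-→d7:-→d8:-→d9:-→d10:-→d11:-→d12:H4→d13:-→d14:-→d15:-→d16:-→d17:-→d18:-→d19:-→d20:H4→d21:-→d22:-→d23:-→d24:-→d25:-→d26:-→d27:-→d28:H0  best=H0
  + 175.68.0.0/14 (H3) depth=14
  ? 29.109.61.242  path d0:-→d1:-→d2:-→d3:-→d4:-→d5:-→d6:-→d7:-→d8:-→d9:-→d10:-→d11:-→d12:-→d13:-→d14:-→d15:-→d16:H6→d17:-→d18:-→d19:-→d20:-→d21:-→d22:-→d23:-→d24:-→d25:-→d26:-→d27:-→d28:H4  best=H4
  ? 29.109.68.58  path d0:-→d1:-→d2:-→d3:-→d4:-→d5:-→d6:-→d7:-→d8:-→d9:-→d10:-→d11:-→d12:-→d13:-→d14:-→d15:-→d16:H6→d17:-  best=H6
  ? 29.109.0.0  path d0:-→d1:-→d2:-→d3:-→d4:-→d5:-→d6:-→d7:-→d8:-→d9:-→d10:-→d11:-→d12:-→d13:-→d14:-→d15:-→d16:H6→d17:-→d18:-  best=H6
  ? 70.76.65.153  path d0:-→d1:-→d2:-→d3:-→d4:-→d5:-→d6:-→d7:-→d8:-→d9:-→d10:-→d11:-→d12:H4→d13:-→d14:-→d15:-→d16:-→d17:-→d18:-→d19:-→d20:H4  best=H4
  + 175.70.0.0/16 (H1) depth=16
  ? 29.109.61.240  path d0:-→d1:-→d2:-→d3:-→d4:-→d5:-→d6:-→d7:-→d8:-→d9:-→d10:-→d11:-→d12:-→d13:-→d14:-→d15:-→d16:H6→d17:-→d18:-→d19:-→d20:-→d21:-→d22:-→d23:-→d24:-→d25:-→d26:-→d27:-→d28:H4  best=H4
  ? 175.70.20.7  path d0:-→d1:-→d2:-→d3:-→d4:-→d5:-→d6:-→d7:-→d8:-→d9:-→d10:-→d11:-→d12:-→d13:-→d14:H3→d15:-→d16:H1→d17:-→d18:-→d19:-→d20:-→d21:-→d22:-→d23:-→d24:H6→d25:-  best=H6
  + 69.0.0.0/8 (H2) depth=8
  + 29.96.0.0/12 (H4) depth=12

== LOOKUPS ==
["H2","H4","H4","H4","H4","H6","H2","H6","H6","H0","H4","H6","H6","H4","H4","H6"]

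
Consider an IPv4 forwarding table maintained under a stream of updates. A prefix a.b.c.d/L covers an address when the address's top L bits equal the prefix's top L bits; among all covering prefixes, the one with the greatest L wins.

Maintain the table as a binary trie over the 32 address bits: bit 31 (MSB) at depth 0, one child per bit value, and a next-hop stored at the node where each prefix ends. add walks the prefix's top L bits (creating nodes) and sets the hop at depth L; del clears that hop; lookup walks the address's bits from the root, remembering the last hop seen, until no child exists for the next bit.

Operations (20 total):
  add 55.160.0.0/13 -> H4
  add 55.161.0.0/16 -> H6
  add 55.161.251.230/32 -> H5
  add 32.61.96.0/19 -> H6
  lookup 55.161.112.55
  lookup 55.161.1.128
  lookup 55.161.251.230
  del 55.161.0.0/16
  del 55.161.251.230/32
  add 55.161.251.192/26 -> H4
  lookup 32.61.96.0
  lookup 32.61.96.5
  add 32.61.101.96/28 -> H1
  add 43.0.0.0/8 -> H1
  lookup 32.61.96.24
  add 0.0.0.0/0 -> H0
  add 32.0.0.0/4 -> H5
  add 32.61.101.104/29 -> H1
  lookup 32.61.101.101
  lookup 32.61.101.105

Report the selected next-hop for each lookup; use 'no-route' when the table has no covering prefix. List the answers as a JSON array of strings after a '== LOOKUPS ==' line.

Trace:
  add 55.160.0.0/13 -> H4 at depth 13
  add 55.161.0.0/16 -> H6 at depth 16
  add 55.161.251.230/32 -> H5 at depth 32
  add 32.61.96.0/19 -> H6 at depth 19
  ? 55.161.112.55  path d0:-→d1:-→d2:-→d3:-→d4:-→d5:-→d6:-→d7:-→d8:-→d9:-→d10:-→d11:-→d12:-→d13:H4→d14:-→d15:-→d16:H6  best=H6
  ? 55.161.1.128  path d0:-→d1:-→d2:-→d3:-→d4:-→d5:-→d6:-→d7:-→d8:-→d9:-→d10:-→d11:-→d12:-→d13:H4→d14:-→d15:-→d16:H6  best=H6
  ? 55.161.251.230  path d0:-→d1:-→d2:-→d3:-→d4:-→d5:-→d6:-→d7:-→d8:-→d9:-→d10:-→d11:-→d12:-→d13:H4→d14:-→d15:-→d16:H6→d17:-→d18:-→d19:-→d20:-→d21:-→d22:-→d23:-→d24:-→d25:-→d26:-→d27:-→d28:-→d29:-→d30:-→d31:-→d32:H5  best=H5
  del 55.161.0.0/16 (clear depth 16)
  del 55.161.251.230/32 (clear depth 32)
  add 55.161.251.192/26 -> H4 at depth 26
  ? 32.61.96.0  path d0:-→d1:-→d2:-→d3:-→d4:-→d5:-→d6:-→d7:-→d8:-→d9:-→d10:-→d11:-→d12:-→d13:-→d14:-→d15:-→d16:-→d17:-→d18:-→d19:H6  best=H6
  ? 32.61.96.5  path d0:-→d1:-→d2:-→d3:-→d4:-→d5:-→d6:-→d7:-→d8:-→d9:-→d10:-→d11:-→d12:-→d13:-→d14:-→d15:-→d16:-→d17:-→d18:-→d19:H6  best=H6
  add 32.61.101.96/28 -> H1 at depth 28
  add 43.0.0.0/8 -> H1 at depth 8
  ? 32.61.96.24  path d0:-→d1:-→d2:-→d3:-→d4:-→d5:-→d6:-→d7:-→d8:-→d9:-→d10:-→d11:-→d12:-→d13:-→d14:-→d15:-→d16:-→d17:-→d18:-→d19:H6→d20:-→d21:-  best=H6
  add 0.0.0.0/0 -> H0 at depth 0
  add 32.0.0.0/4 -> H5 at depth 4
  add 32.61.101.104/29 -> H1 at depth 29
  ? 32.61.101.101  path d0:H0→d1:-→d2:-→d3:-→d4:H5→d5:-→d6:-→d7:-→d8:-→d9:-→d10:-→d11:-→d12:-→d13:-→d14:-→d15:-→d16:-→d17:-→d18:-→d19:H6→d20:-→d21:-→d22:-→d23:-→d24:-→d25:-→d26:-→d27:-→d28:H1  best=H1
  ? 32.61.101.105  path d0:H0→d1:-→d2:-→d3:-→d4:H5→d5:-→d6:-→d7:-→d8:-→d9:-→d10:-→d11:-→d12:-→d13:-→d14:-→d15:-→d16:-→d17:-→d18:-→d19:H6→d20:-→d21:-→d22:-→d23:-→d24:-→d25:-→d26:-→d27:-→d28:H1→d29:H1  best=H1

== LOOKUPS ==
["H6","H6","H5","H6","H6","H6","H1","H1"]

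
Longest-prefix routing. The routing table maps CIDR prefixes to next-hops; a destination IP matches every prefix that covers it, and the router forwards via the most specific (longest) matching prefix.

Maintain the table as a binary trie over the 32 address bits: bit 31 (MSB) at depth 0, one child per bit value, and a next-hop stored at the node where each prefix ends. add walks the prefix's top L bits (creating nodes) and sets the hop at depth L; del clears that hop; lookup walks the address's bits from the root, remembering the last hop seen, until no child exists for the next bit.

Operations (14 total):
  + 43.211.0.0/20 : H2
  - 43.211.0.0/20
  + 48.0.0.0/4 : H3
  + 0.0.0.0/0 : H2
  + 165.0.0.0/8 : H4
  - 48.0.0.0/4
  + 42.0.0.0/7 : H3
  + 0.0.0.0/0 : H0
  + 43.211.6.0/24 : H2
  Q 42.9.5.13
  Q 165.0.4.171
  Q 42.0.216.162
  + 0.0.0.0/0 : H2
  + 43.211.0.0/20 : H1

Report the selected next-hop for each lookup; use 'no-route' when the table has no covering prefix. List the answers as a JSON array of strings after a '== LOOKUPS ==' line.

Process each operation:
  add 43.211.0.0/20 -> H2 at depth 20
  - 43.211.0.0/20 clear@20
  add 48.0.0.0/4 -> H3 at depth 4
  add 0.0.0.0/0 -> H2 at depth 0
  add 165.0.0.0/8 -> H4 at depth 8
  - 48.0.0.0/4 clear@4
  add 42.0.0.0/7 -> H3 at depth 7
  add 0.0.0.0/0 -> H0 at depth 0
  add 43.211.6.0/24 -> H2 at depth 24
  lookup 42.9.5.13: bits 0010101 walk d0:H0→d1:-→d2:-→d3:-→d4:-→d5:-→d6:-→d7:H3 -> H3
  lookup 165.0.4.171: bits 10100101 walk d0:H0→d1:-→d2:-→d3:-→d4:-→d5:-→d6:-→d7:-→d8:H4 -> H4
  lookup 42.0.216.162: bits 0010101 walk d0:H0→d1:-→d2:-→d3:-→d4:-→d5:-→d6:-→d7:H3 -> H3
  add 0.0.0.0/0 -> H2 at depth 0
  add 43.211.0.0/20 -> H1 at depth 20

== LOOKUPS ==
["H3","H4","H3"]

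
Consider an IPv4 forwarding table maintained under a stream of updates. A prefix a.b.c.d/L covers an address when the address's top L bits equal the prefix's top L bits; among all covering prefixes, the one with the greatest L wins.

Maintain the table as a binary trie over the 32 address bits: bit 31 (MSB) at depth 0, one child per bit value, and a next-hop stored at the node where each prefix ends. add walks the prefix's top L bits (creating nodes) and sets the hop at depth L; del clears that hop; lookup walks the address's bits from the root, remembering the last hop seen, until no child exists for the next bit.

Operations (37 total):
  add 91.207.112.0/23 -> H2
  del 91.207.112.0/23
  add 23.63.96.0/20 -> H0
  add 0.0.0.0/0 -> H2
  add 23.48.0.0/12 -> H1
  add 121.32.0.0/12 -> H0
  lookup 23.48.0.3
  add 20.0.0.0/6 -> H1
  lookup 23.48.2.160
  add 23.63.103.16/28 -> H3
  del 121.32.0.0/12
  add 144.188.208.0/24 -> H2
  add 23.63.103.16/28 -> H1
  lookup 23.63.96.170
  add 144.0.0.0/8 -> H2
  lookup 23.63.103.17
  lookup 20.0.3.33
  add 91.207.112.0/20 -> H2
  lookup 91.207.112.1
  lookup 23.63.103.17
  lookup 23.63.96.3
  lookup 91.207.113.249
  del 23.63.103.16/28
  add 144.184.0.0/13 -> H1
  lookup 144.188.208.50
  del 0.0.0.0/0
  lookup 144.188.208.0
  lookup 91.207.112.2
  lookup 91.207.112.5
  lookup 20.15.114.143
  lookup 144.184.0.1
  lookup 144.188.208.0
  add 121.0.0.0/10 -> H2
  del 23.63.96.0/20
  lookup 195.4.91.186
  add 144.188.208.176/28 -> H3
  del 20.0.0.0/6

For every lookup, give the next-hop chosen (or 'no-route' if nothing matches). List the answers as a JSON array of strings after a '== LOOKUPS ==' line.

Apply in order:
  + 91.207.112.0/23 (H2) depth=23
  - 91.207.112.0/23 clear@23
  + 23.63.96.0/20 (H0) depth=20
  + 0.0.0.0/0 (H2) depth=0
  + 23.48.0.0/12 (H1) depth=12
  + 121.32.0.0/12 (H0) depth=12
  Q 23.48.0.3: descend 000101110011 ; hops seen [H2,H1] ; pick H1
  + 20.0.0.0/6 (H1) depth=6
  Q 23.48.2.160: descend 000101110011 ; hops seen [H2,H1,H1] ; pick H1
  + 23.63.103.16/28 (H3) depth=28
  - 121.32.0.0/12 clear@12
  + 144.188.208.0/24 (H2) depth=24
  + 23.63.103.16/28 (H1) depth=28
  Q 23.63.96.170: descend 000101110011111101100 ; hops seen [H2,H1,H1,H0] ; pick H0
  + 144.0.0.0/8 (H2) depth=8
  Q 23.63.103.17: descend 0001011100111111011001110001 ; hops seen [H2,H1,H1,H0,H1] ; pick H1
  Q 20.0.3.33: descend 000101 ; hops seen [H2,H1] ; pick H1
  + 91.207.112.0/20 (H2) depth=20
  Q 91.207.112.1: descend 01011011110011110111000 ; hops seen [H2,H2] ; pick H2
  Q 23.63.103.17: descend 0001011100111111011001110001 ; hops seen [H2,H1,H1,H0,H1] ; pick H1
  Q 23.63.96.3: descend 000101110011111101100 ; hops seen [H2,H1,H1,H0] ; pick H0
  Q 91.207.113.249: descend 01011011110011110111000 ; hops seen [H2,H2] ; pick H2
  - 23.63.103.16/28 clear@28
  + 144.184.0.0/13 (H1) depth=13
  Q 144.188.208.50: descend 100100001011110011010000 ; hops seen [H2,H2,H1,H2] ; pick H2
  - 0.0.0.0/0 clear@0
  Q 144.188.208.0: descend 100100001011110011010000 ; hops seen [H2,H1,H2] ; pick H2
  Q 91.207.112.2: descend 01011011110011110111000 ; hops seen [H2] ; pick H2
  Q 91.207.112.5: descend 01011011110011110111000 ; hops seen [H2] ; pick H2
  Q 20.15.114.143: descend 000101 ; hops seen [H1] ; pick H1
  Q 144.184.0.1: descend 1001000010111 ; hops seen [H2,H1] ; pick H1
  Q 144.188.208.0: descend 100100001011110011010000 ; hops seen [H2,H1,H2] ; pick H2
  + 121.0.0.0/10 (H2) depth=10
  - 23.63.96.0/20 clear@20
  Q 195.4.91.186: descend 1 ; hops seen [∅] ; pick no-route
  + 144.188.208.176/28 (H3) depth=28
  - 20.0.0.0/6 clear@6

== LOOKUPS ==
["H1","H1","H0","H1","H1","H2","H1","H0","H2","H2","H2","H2","H2","H1","H1","H2","no-route"]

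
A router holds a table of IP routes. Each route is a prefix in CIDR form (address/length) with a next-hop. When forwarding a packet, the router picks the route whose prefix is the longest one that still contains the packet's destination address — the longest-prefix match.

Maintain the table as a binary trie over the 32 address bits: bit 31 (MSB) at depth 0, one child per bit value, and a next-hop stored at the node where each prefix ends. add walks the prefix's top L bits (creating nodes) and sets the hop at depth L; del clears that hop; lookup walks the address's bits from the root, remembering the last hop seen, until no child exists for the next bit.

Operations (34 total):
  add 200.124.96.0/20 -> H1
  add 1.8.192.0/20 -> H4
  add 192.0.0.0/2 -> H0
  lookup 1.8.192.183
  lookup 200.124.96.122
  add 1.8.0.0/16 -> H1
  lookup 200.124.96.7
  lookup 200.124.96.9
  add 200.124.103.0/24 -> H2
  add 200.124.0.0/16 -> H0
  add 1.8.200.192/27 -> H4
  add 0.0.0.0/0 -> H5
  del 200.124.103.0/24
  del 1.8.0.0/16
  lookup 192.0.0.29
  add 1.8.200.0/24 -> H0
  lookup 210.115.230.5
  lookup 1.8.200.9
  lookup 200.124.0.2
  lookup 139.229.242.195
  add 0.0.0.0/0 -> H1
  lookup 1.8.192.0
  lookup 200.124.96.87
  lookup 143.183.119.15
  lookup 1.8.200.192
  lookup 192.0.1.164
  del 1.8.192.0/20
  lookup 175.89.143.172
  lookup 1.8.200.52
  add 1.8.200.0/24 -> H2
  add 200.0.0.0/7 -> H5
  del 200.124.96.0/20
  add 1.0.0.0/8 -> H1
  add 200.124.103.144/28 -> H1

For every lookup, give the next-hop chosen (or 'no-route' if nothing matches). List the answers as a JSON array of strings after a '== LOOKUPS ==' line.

Process each operation:
  + 200.124.96.0/20 (H1) depth=20
  + 1.8.192.0/20 (H4) depth=20
  + 192.0.0.0/2 (H0) depth=2
  Q 1.8.192.183: descend 00000001000010001100 ; hops seen [H4] ; pick H4
  Q 200.124.96.122: descend 11001000011111000110 ; hops seen [H0,H1] ; pick H1
  + 1.8.0.0/16 (H1) depth=16
  Q 200.124.96.7: descend 11001000011111000110 ; hops seen [H0,H1] ; pick H1
  Q 200.124.96.9: descend 11001000011111000110 ; hops seen [H0,H1] ; pick H1
  + 200.124.103.0/24 (H2) depth=24
  + 200.124.0.0/16 (H0) depth=16
  + 1.8.200.192/27 (H4) depth=27
  + 0.0.0.0/0 (H5) depth=0
  del 200.124.103.0/24 (clear depth 24)
  del 1.8.0.0/16 (clear depth 16)
  Q 192.0.0.29: descend 1100 ; hops seen [H5,H0] ; pick H0
  + 1.8.200.0/24 (H0) depth=24
  Q 210.115.230.5: descend 110 ; hops seen [H5,H0] ; pick H0
  Q 1.8.200.9: descend 000000010000100011001000 ; hops seen [H5,H4,H0] ; pick H0
  Q 200.124.0.2: descend 11001000011111000 ; hops seen [H5,H0,H0] ; pick H0
  Q 139.229.242.195: descend 1 ; hops seen [H5] ; pick H5
  + 0.0.0.0/0 (H1) depth=0
  Q 1.8.192.0: descend 00000001000010001100 ; hops seen [H1,H4] ; pick H4
  Q 200.124.96.87: descend 110010000111110001100 ; hops seen [H1,H0,H0,H1] ; pick H1
  Q 143.183.119.15: descend 1 ; hops seen [H1] ; pick H1
  Q 1.8.200.192: descend 000000010000100011001000110 ; hops seen [H1,H4,H0,H4] ; pick H4
  Q 192.0.1.164: descend 1100 ; hops seen [H1,H0] ; pick H0
  del 1.8.192.0/20 (clear depth 20)
  Q 175.89.143.172: descend 1 ; hops seen [H1] ; pick H1
  Q 1.8.200.52: descend 000000010000100011001000 ; hops seen [H1,H0] ; pick H0
  + 1.8.200.0/24 (H2) depth=24
  + 200.0.0.0/7 (H5) depth=7
  del 200.124.96.0/20 (clear depth 20)
  + 1.0.0.0/8 (H1) depth=8
  + 200.124.103.144/28 (H1) depth=28

== LOOKUPS ==
["H4","H1","H1","H1","H0","H0","H0","H0","H5","H4","H1","H1","H4","H0","H1","H0"]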